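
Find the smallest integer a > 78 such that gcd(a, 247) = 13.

91

gcd(a, 247) = 13 forces 13 | a; write a = 13s. Then gcd(13s, 13·19) = 13·gcd(s, 19), so need gcd(s, 19) = 1.
13s > 78 gives s ≥ 7. The least s ≥ 7 coprime to 19 is 7, so a = 13·7 = 91.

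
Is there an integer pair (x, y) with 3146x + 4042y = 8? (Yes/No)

Yes

By Bézout, 3146x + 4042y = 8 has integer solutions iff gcd(3146, 4042) | 8.
Euclid: 4042 = 1·3146 + 896; 3146 = 3·896 + 458; 896 = 1·458 + 438; 458 = 1·438 + 20; 438 = 21·20 + 18; 20 = 1·18 + 2; 18 = 9·2 + 0. gcd = 2; 8 mod 2 = 0. Yes.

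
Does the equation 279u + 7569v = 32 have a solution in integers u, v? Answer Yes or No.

No

gcd(279, 7569): 7569 = 27·279 + 36; 279 = 7·36 + 27; 36 = 1·27 + 9; 27 = 3·9 + 0 → 9
9 does not divide 32, so a solution does not exist.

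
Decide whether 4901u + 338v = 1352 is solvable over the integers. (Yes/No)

Yes

By Bézout, 4901u + 338v = 1352 has integer solutions iff gcd(4901, 338) | 1352.
Euclid: 4901 = 14·338 + 169; 338 = 2·169 + 0. gcd = 169; 1352 mod 169 = 0. Yes.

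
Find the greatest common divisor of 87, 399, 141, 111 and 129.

3

gcd(87, 399): 399 = 4·87 + 51; 87 = 1·51 + 36; 51 = 1·36 + 15; 36 = 2·15 + 6; 15 = 2·6 + 3; 6 = 2·3 + 0 → 3
gcd(3, 141): 141 = 47·3 + 0 → 3
gcd(3, 111): 111 = 37·3 + 0 → 3
gcd(3, 129): 129 = 43·3 + 0 → 3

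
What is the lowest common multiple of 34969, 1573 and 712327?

2676212539

34969 = 11² · 17²; 1573 = 11² · 13; 712327 = 7 · 11² · 29²
lcm takes max exponent of each prime: 7 · 11² · 13 · 17² · 29² = 2676212539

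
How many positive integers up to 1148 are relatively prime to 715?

771

715 = 5·11·13. Inclusion–exclusion on these primes:
1148 − ⌊1148/5⌋ − ⌊1148/11⌋ − ⌊1148/13⌋ + ⌊1148/55⌋ + ⌊1148/65⌋ + ⌊1148/143⌋ − ⌊1148/715⌋ = 771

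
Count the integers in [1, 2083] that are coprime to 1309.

1529

Prime factors of 1309: 7, 11, 17. Count integers ≤ 2083 divisible by none of them.
By inclusion–exclusion: 2083 − ⌊2083/7⌋ − ⌊2083/11⌋ − ⌊2083/17⌋ + ⌊2083/77⌋ + ⌊2083/119⌋ + ⌊2083/187⌋ − ⌊2083/1309⌋ = 1529.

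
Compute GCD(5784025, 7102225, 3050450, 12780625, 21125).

gcd(5784025, 7102225): 7102225 = 1·5784025 + 1318200; 5784025 = 4·1318200 + 511225; 1318200 = 2·511225 + 295750; 511225 = 1·295750 + 215475; 295750 = 1·215475 + 80275; 215475 = 2·80275 + 54925; 80275 = 1·54925 + 25350; 54925 = 2·25350 + 4225; 25350 = 6·4225 + 0 → 4225
gcd(4225, 3050450): 3050450 = 722·4225 + 0 → 4225
gcd(4225, 12780625): 12780625 = 3025·4225 + 0 → 4225
gcd(4225, 21125): 21125 = 5·4225 + 0 → 4225

4225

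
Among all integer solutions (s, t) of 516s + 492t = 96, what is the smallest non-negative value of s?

4

Euclid: 516 = 1·492 + 24; 492 = 20·24 + 12; 24 = 2·12 + 0 → gcd = 12; 96 = 12·8.
Back-substitution yields 516·(-20) + 492·(21) = 12, so one solution is s = -20·8 = -160, t = 21·8 = 168.
Solutions in s differ by 492/12 = 41; the one in [0, 41) is -160 mod 41 = 4.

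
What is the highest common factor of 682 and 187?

682 = 2 · 11 · 31
187 = 11 · 17
Common: 11 = 11

11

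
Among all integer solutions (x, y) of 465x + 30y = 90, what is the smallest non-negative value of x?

0

Reduce mod 30: 465x ≡ 90 (mod 30). With g = gcd(465, 30) = 15 dividing 90, divide through: 31x ≡ 6 (mod 2).
Since gcd(31, 2) = 1, x ≡ 6·(31)⁻¹ ≡ 0 (mod 2). Smallest non-negative: 0.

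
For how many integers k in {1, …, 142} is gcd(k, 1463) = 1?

105

Prime factors of 1463: 7, 11, 19. Count integers ≤ 142 divisible by none of them.
By inclusion–exclusion: 142 − ⌊142/7⌋ − ⌊142/11⌋ − ⌊142/19⌋ + ⌊142/77⌋ + ⌊142/133⌋ + ⌊142/209⌋ − ⌊142/1463⌋ = 105.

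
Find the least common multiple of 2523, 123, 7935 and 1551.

141454681995

2523 = 3 · 29²; 123 = 3 · 41; 7935 = 3 · 5 · 23²; 1551 = 3 · 11 · 47
lcm takes max exponent of each prime: 3 · 5 · 11 · 23² · 29² · 41 · 47 = 141454681995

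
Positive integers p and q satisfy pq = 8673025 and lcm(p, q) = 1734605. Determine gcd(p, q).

5

gcd·lcm = product, so gcd = 8673025/1734605 = 5.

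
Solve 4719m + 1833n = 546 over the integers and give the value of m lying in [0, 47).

Reduce mod 1833: 4719m ≡ 546 (mod 1833). With g = gcd(4719, 1833) = 39 dividing 546, divide through: 121m ≡ 14 (mod 47).
Since gcd(121, 47) = 1, m ≡ 14·(121)⁻¹ ≡ 4 (mod 47). Smallest non-negative: 4.

4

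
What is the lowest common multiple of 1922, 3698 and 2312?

lcm(1922, 3698) = 1922·3698/gcd = 7107556/2 = 3553778
lcm(3553778, 2312) = 3553778·2312/gcd = 8216334736/2 = 4108167368

4108167368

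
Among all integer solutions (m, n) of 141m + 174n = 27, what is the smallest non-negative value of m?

15

Reduce mod 174: 141m ≡ 27 (mod 174). With g = gcd(141, 174) = 3 dividing 27, divide through: 47m ≡ 9 (mod 58).
Since gcd(47, 58) = 1, m ≡ 9·(47)⁻¹ ≡ 15 (mod 58). Smallest non-negative: 15.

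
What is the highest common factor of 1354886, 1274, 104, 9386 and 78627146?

26

gcd(1354886, 1274): 1354886 = 1063·1274 + 624; 1274 = 2·624 + 26; 624 = 24·26 + 0 → 26
gcd(26, 104): 104 = 4·26 + 0 → 26
gcd(26, 9386): 9386 = 361·26 + 0 → 26
gcd(26, 78627146): 78627146 = 3024121·26 + 0 → 26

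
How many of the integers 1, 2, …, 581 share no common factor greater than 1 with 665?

378

Prime factors of 665: 5, 7, 19. Count integers ≤ 581 divisible by none of them.
By inclusion–exclusion: 581 − ⌊581/5⌋ − ⌊581/7⌋ − ⌊581/19⌋ + ⌊581/35⌋ + ⌊581/95⌋ + ⌊581/133⌋ − ⌊581/665⌋ = 378.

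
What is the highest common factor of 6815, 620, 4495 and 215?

5

6815 = 5 · 29 · 47; 620 = 2² · 5 · 31; 4495 = 5 · 29 · 31; 215 = 5 · 43
gcd takes min exponent of each prime: 5 = 5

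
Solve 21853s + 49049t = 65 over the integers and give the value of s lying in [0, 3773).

Reduce mod 49049: 21853s ≡ 65 (mod 49049). With g = gcd(21853, 49049) = 13 dividing 65, divide through: 1681s ≡ 5 (mod 3773).
Since gcd(1681, 3773) = 1, s ≡ 5·(1681)⁻¹ ≡ 817 (mod 3773). Smallest non-negative: 817.

817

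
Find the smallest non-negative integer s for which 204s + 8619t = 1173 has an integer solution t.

Reduce mod 8619: 204s ≡ 1173 (mod 8619). With g = gcd(204, 8619) = 51 dividing 1173, divide through: 4s ≡ 23 (mod 169).
Since gcd(4, 169) = 1, s ≡ 23·(4)⁻¹ ≡ 48 (mod 169). Smallest non-negative: 48.

48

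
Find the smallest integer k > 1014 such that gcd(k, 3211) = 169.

1183

3211 = 169·19. Any k with gcd(k, 3211) = 169 is a multiple of 169, say 169s, with s coprime to 19.
Need s > 1014/169, so s ≥ 7. First s ≥ 7 with gcd(s, 19) = 1 is s = 7. Thus k = 169·7 = 1183.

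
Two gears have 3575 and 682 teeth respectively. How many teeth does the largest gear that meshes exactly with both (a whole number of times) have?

Euclid: 3575 = 5·682 + 165; 682 = 4·165 + 22; 165 = 7·22 + 11; 22 = 2·11 + 0. Last nonzero remainder: 11.

11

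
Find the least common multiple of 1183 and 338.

1183 = 7 · 13²; 338 = 2 · 13²
max exponents: 2 · 7 · 13² = 2366

2366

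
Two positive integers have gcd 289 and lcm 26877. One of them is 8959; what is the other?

867

m·n = gcd·lcm = 289·26877 = 7767453, so n = 7767453/8959 = 867.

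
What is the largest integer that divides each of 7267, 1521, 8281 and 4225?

169

7267 = 13² · 43; 1521 = 3² · 13²; 8281 = 7² · 13²; 4225 = 5² · 13²
gcd takes min exponent of each prime: 13² = 169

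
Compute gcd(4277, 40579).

4277 = 7 · 13 · 47
40579 = 7 · 11 · 17 · 31
Common: 7 = 7

7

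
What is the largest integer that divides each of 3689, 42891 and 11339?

3689 = 7 · 17 · 31; 42891 = 3 · 17 · 29²; 11339 = 17 · 23 · 29
gcd takes min exponent of each prime: 17 = 17

17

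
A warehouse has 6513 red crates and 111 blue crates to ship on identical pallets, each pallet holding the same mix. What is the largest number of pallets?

Euclid: 6513 = 58·111 + 75; 111 = 1·75 + 36; 75 = 2·36 + 3; 36 = 12·3 + 0. Last nonzero remainder: 3.

3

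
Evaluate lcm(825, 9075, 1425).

825 = 3 · 5² · 11; 9075 = 3 · 5² · 11²; 1425 = 3 · 5² · 19
lcm takes max exponent of each prime: 3 · 5² · 11² · 19 = 172425

172425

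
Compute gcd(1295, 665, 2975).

35

gcd(1295, 665): 1295 = 1·665 + 630; 665 = 1·630 + 35; 630 = 18·35 + 0 → 35
gcd(35, 2975): 2975 = 85·35 + 0 → 35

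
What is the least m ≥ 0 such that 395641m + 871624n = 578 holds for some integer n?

1866

Reduce mod 871624: 395641m ≡ 578 (mod 871624). With g = gcd(395641, 871624) = 289 dividing 578, divide through: 1369m ≡ 2 (mod 3016).
Since gcd(1369, 3016) = 1, m ≡ 2·(1369)⁻¹ ≡ 1866 (mod 3016). Smallest non-negative: 1866.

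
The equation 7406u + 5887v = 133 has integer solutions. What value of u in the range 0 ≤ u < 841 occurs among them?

252

Reduce mod 5887: 7406u ≡ 133 (mod 5887). With g = gcd(7406, 5887) = 7 dividing 133, divide through: 1058u ≡ 19 (mod 841).
Since gcd(1058, 841) = 1, u ≡ 19·(1058)⁻¹ ≡ 252 (mod 841). Smallest non-negative: 252.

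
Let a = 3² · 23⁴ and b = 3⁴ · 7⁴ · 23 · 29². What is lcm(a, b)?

45770380075161

max exponent per prime: 3⁴ · 7⁴ · 23⁴ · 29² = 45770380075161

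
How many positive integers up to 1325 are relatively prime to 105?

606

105 = 3·5·7. Inclusion–exclusion on these primes:
1325 − ⌊1325/3⌋ − ⌊1325/5⌋ − ⌊1325/7⌋ + ⌊1325/15⌋ + ⌊1325/21⌋ + ⌊1325/35⌋ − ⌊1325/105⌋ = 606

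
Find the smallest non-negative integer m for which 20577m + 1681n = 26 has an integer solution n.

577

Reduce mod 1681: 20577m ≡ 26 (mod 1681). With g = gcd(20577, 1681) = 1 dividing 26, divide through: 20577m ≡ 26 (mod 1681).
Since gcd(20577, 1681) = 1, m ≡ 26·(20577)⁻¹ ≡ 577 (mod 1681). Smallest non-negative: 577.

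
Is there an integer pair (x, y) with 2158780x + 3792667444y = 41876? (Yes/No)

Yes

gcd(2158780, 3792667444): 3792667444 = 1756·2158780 + 1849764; 2158780 = 1·1849764 + 309016; 1849764 = 5·309016 + 304684; 309016 = 1·304684 + 4332; 304684 = 70·4332 + 1444; 4332 = 3·1444 + 0 → 1444
1444 divides 41876, so a solution exists.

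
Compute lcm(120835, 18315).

40238055

120835 = 5 · 11 · 13³; 18315 = 3² · 5 · 11 · 37
max exponents: 3² · 5 · 11 · 13³ · 37 = 40238055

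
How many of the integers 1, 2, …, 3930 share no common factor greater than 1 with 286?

286 = 2·11·13. Inclusion–exclusion on these primes:
3930 − ⌊3930/2⌋ − ⌊3930/11⌋ − ⌊3930/13⌋ + ⌊3930/22⌋ + ⌊3930/26⌋ + ⌊3930/143⌋ − ⌊3930/286⌋ = 1649

1649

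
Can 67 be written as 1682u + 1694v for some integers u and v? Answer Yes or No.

gcd(1682, 1694): 1694 = 1·1682 + 12; 1682 = 140·12 + 2; 12 = 6·2 + 0 → 2
2 does not divide 67, so a solution does not exist.

No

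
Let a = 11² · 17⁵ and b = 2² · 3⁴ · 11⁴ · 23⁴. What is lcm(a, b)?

max exponent per prime: 2² · 3⁴ · 11⁴ · 17⁵ · 23⁴ = 1884827900176263108

1884827900176263108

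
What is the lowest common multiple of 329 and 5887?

329 = 7 · 47; 5887 = 7 · 29²
max exponents: 7 · 29² · 47 = 276689

276689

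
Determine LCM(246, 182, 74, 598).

246 = 2 · 3 · 41; 182 = 2 · 7 · 13; 74 = 2 · 37; 598 = 2 · 13 · 23
lcm takes max exponent of each prime: 2 · 3 · 7 · 13 · 23 · 37 · 41 = 19050486

19050486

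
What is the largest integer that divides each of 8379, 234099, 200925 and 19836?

gcd(8379, 234099): 234099 = 27·8379 + 7866; 8379 = 1·7866 + 513; 7866 = 15·513 + 171; 513 = 3·171 + 0 → 171
gcd(171, 200925): 200925 = 1175·171 + 0 → 171
gcd(171, 19836): 19836 = 116·171 + 0 → 171

171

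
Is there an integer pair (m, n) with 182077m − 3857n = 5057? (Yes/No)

No

gcd(182077, 3857): 182077 = 47·3857 + 798; 3857 = 4·798 + 665; 798 = 1·665 + 133; 665 = 5·133 + 0 → 133
133 does not divide 5057, so a solution does not exist.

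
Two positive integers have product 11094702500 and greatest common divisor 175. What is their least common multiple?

63398300

Since gcd(a,b)·lcm(a,b) = ab, lcm = 11094702500/175 = 63398300.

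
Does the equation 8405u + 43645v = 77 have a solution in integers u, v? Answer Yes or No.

By Bézout, 8405u + 43645v = 77 has integer solutions iff gcd(8405, 43645) | 77.
Euclid: 43645 = 5·8405 + 1620; 8405 = 5·1620 + 305; 1620 = 5·305 + 95; 305 = 3·95 + 20; 95 = 4·20 + 15; 20 = 1·15 + 5; 15 = 3·5 + 0. gcd = 5; 77 mod 5 = 2. No.

No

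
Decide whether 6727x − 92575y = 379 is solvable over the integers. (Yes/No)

By Bézout, 6727x − 92575y = 379 has integer solutions iff gcd(6727, 92575) | 379.
Euclid: 92575 = 13·6727 + 5124; 6727 = 1·5124 + 1603; 5124 = 3·1603 + 315; 1603 = 5·315 + 28; 315 = 11·28 + 7; 28 = 4·7 + 0. gcd = 7; 379 mod 7 = 1. No.

No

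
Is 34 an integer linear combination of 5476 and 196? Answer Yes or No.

By Bézout, 5476s + 196t = 34 has integer solutions iff gcd(5476, 196) | 34.
Euclid: 5476 = 27·196 + 184; 196 = 1·184 + 12; 184 = 15·12 + 4; 12 = 3·4 + 0. gcd = 4; 34 mod 4 = 2. No.

No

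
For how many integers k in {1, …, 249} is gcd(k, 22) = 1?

114

22 = 2·11. Inclusion–exclusion on these primes:
249 − ⌊249/2⌋ − ⌊249/11⌋ + ⌊249/22⌋ = 114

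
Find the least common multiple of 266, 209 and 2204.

266 = 2 · 7 · 19; 209 = 11 · 19; 2204 = 2² · 19 · 29
lcm takes max exponent of each prime: 2² · 7 · 11 · 19 · 29 = 169708

169708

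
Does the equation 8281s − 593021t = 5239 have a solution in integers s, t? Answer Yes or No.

gcd(8281, 593021): 593021 = 71·8281 + 5070; 8281 = 1·5070 + 3211; 5070 = 1·3211 + 1859; 3211 = 1·1859 + 1352; 1859 = 1·1352 + 507; 1352 = 2·507 + 338; 507 = 1·338 + 169; 338 = 2·169 + 0 → 169
169 divides 5239, so a solution exists.

Yes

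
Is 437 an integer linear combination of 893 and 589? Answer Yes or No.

Yes

By Bézout, 893x − 589y = 437 has integer solutions iff gcd(893, 589) | 437.
Euclid: 893 = 1·589 + 304; 589 = 1·304 + 285; 304 = 1·285 + 19; 285 = 15·19 + 0. gcd = 19; 437 mod 19 = 0. Yes.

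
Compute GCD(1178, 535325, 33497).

19

gcd(1178, 535325): 535325 = 454·1178 + 513; 1178 = 2·513 + 152; 513 = 3·152 + 57; 152 = 2·57 + 38; 57 = 1·38 + 19; 38 = 2·19 + 0 → 19
gcd(19, 33497): 33497 = 1763·19 + 0 → 19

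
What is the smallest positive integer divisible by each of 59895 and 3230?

gcd first: 59895 = 18·3230 + 1755; 3230 = 1·1755 + 1475; 1755 = 1·1475 + 280; 1475 = 5·280 + 75; 280 = 3·75 + 55; 75 = 1·55 + 20; 55 = 2·20 + 15; 20 = 1·15 + 5; 15 = 3·5 + 0 → gcd = 5
lcm = 59895·3230/gcd = 193460850/5 = 38692170

38692170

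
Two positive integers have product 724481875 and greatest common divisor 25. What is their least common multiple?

For any two positive integers, gcd × lcm equals their product. Hence lcm = 724481875 / 25 = 28979275.

28979275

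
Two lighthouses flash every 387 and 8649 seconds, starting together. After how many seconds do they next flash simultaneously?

371907

387 = 3² · 43; 8649 = 3² · 31²
max exponents: 3² · 31² · 43 = 371907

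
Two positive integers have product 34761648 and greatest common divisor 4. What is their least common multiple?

Since gcd(u,v)·lcm(u,v) = uv, lcm = 34761648/4 = 8690412.

8690412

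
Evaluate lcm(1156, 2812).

812668

gcd first: 2812 = 2·1156 + 500; 1156 = 2·500 + 156; 500 = 3·156 + 32; 156 = 4·32 + 28; 32 = 1·28 + 4; 28 = 7·4 + 0 → gcd = 4
lcm = 1156·2812/gcd = 3250672/4 = 812668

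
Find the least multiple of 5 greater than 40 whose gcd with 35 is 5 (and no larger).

Multiples of 5 above 40: 5·9, 5·10, … . Need the cofactor coprime to 35/5 = 7.
Checking s = 9, 10, … the first with gcd(s, 7) = 1 is s = 9, giving 45.

45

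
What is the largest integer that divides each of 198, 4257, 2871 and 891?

99

gcd(198, 4257): 4257 = 21·198 + 99; 198 = 2·99 + 0 → 99
gcd(99, 2871): 2871 = 29·99 + 0 → 99
gcd(99, 891): 891 = 9·99 + 0 → 99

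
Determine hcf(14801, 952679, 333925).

gcd(14801, 952679): 952679 = 64·14801 + 5415; 14801 = 2·5415 + 3971; 5415 = 1·3971 + 1444; 3971 = 2·1444 + 1083; 1444 = 1·1083 + 361; 1083 = 3·361 + 0 → 361
gcd(361, 333925): 333925 = 925·361 + 0 → 361

361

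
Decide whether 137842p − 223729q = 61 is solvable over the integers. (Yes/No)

Yes

By Bézout, 137842p − 223729q = 61 has integer solutions iff gcd(137842, 223729) | 61.
Euclid: 223729 = 1·137842 + 85887; 137842 = 1·85887 + 51955; 85887 = 1·51955 + 33932; 51955 = 1·33932 + 18023; 33932 = 1·18023 + 15909; 18023 = 1·15909 + 2114; 15909 = 7·2114 + 1111; 2114 = 1·1111 + 1003; 1111 = 1·1003 + 108; 1003 = 9·108 + 31; 108 = 3·31 + 15; 31 = 2·15 + 1; 15 = 15·1 + 0. gcd = 1; 61 mod 1 = 0. Yes.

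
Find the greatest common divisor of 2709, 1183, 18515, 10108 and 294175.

gcd(2709, 1183): 2709 = 2·1183 + 343; 1183 = 3·343 + 154; 343 = 2·154 + 35; 154 = 4·35 + 14; 35 = 2·14 + 7; 14 = 2·7 + 0 → 7
gcd(7, 18515): 18515 = 2645·7 + 0 → 7
gcd(7, 10108): 10108 = 1444·7 + 0 → 7
gcd(7, 294175): 294175 = 42025·7 + 0 → 7

7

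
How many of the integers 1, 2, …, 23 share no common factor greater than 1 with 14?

10

Prime factors of 14: 2, 7. Count integers ≤ 23 divisible by none of them.
By inclusion–exclusion: 23 − ⌊23/2⌋ − ⌊23/7⌋ + ⌊23/14⌋ = 10.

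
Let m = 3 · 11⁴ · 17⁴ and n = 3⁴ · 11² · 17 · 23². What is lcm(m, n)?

max exponent per prime: 3⁴ · 11⁴ · 17⁴ · 23² = 52397083847889

52397083847889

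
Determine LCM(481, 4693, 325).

4341025

lcm(481, 4693) = 481·4693/gcd = 2257333/13 = 173641
lcm(173641, 325) = 173641·325/gcd = 56433325/13 = 4341025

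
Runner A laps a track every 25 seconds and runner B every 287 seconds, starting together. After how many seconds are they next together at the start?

25 = 5²; 287 = 7 · 41
max exponents: 5² · 7 · 41 = 7175

7175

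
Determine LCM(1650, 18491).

1650 = 2 · 3 · 5² · 11; 18491 = 11 · 41²
max exponents: 2 · 3 · 5² · 11 · 41² = 2773650

2773650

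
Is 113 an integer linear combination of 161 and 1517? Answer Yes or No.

By Bézout, 161u + 1517v = 113 has integer solutions iff gcd(161, 1517) | 113.
Euclid: 1517 = 9·161 + 68; 161 = 2·68 + 25; 68 = 2·25 + 18; 25 = 1·18 + 7; 18 = 2·7 + 4; 7 = 1·4 + 3; 4 = 1·3 + 1; 3 = 3·1 + 0. gcd = 1; 113 mod 1 = 0. Yes.

Yes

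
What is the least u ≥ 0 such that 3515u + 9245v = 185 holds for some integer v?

Euclid: 9245 = 2·3515 + 2215; 3515 = 1·2215 + 1300; 2215 = 1·1300 + 915; 1300 = 1·915 + 385; 915 = 2·385 + 145; 385 = 2·145 + 95; 145 = 1·95 + 50; 95 = 1·50 + 45; 50 = 1·45 + 5; 45 = 9·5 + 0 → gcd = 5; 185 = 5·37.
Back-substitution yields 3515·(-192) + 9245·(73) = 5, so one solution is u = -192·37 = -7104, v = 73·37 = 2701.
Solutions in u differ by 9245/5 = 1849; the one in [0, 1849) is -7104 mod 1849 = 292.

292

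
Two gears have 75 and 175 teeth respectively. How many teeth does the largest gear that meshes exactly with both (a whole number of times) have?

75 = 3 · 5²
175 = 5² · 7
Common: 5² = 25

25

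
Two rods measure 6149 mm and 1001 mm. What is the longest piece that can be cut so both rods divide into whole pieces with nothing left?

143

Euclid: 6149 = 6·1001 + 143; 1001 = 7·143 + 0. Last nonzero remainder: 143.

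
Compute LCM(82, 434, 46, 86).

82 = 2 · 41; 434 = 2 · 7 · 31; 46 = 2 · 23; 86 = 2 · 43
lcm takes max exponent of each prime: 2 · 7 · 23 · 31 · 41 · 43 = 17598266

17598266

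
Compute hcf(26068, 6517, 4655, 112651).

931

gcd(26068, 6517): 26068 = 4·6517 + 0 → 6517
gcd(6517, 4655): 6517 = 1·4655 + 1862; 4655 = 2·1862 + 931; 1862 = 2·931 + 0 → 931
gcd(931, 112651): 112651 = 121·931 + 0 → 931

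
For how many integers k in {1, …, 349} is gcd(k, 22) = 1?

159

Prime factors of 22: 2, 11. Count integers ≤ 349 divisible by none of them.
By inclusion–exclusion: 349 − ⌊349/2⌋ − ⌊349/11⌋ + ⌊349/22⌋ = 159.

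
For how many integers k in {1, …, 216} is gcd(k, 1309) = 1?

Prime factors of 1309: 7, 11, 17. Count integers ≤ 216 divisible by none of them.
By inclusion–exclusion: 216 − ⌊216/7⌋ − ⌊216/11⌋ − ⌊216/17⌋ + ⌊216/77⌋ + ⌊216/119⌋ + ⌊216/187⌋ − ⌊216/1309⌋ = 159.

159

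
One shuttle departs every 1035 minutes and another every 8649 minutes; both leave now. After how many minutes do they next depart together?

994635

1035 = 3² · 5 · 23; 8649 = 3² · 31²
max exponents: 3² · 5 · 23 · 31² = 994635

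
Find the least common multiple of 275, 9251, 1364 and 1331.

3470050100

275 = 5² · 11; 9251 = 11 · 29²; 1364 = 2² · 11 · 31; 1331 = 11³
lcm takes max exponent of each prime: 2² · 5² · 11³ · 29² · 31 = 3470050100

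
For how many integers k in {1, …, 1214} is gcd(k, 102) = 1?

Prime factors of 102: 2, 3, 17. Count integers ≤ 1214 divisible by none of them.
By inclusion–exclusion: 1214 − ⌊1214/2⌋ − ⌊1214/3⌋ − ⌊1214/17⌋ + ⌊1214/6⌋ + ⌊1214/34⌋ + ⌊1214/51⌋ − ⌊1214/102⌋ = 381.

381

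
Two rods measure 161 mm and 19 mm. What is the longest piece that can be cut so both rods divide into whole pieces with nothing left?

1

161 = 7 · 23
19 = 19
Common: 1 = 1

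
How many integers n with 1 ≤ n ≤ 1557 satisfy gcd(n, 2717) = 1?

1239

Prime factors of 2717: 11, 13, 19. Count integers ≤ 1557 divisible by none of them.
By inclusion–exclusion: 1557 − ⌊1557/11⌋ − ⌊1557/13⌋ − ⌊1557/19⌋ + ⌊1557/143⌋ + ⌊1557/209⌋ + ⌊1557/247⌋ − ⌊1557/2717⌋ = 1239.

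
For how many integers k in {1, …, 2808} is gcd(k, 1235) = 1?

Prime factors of 1235: 5, 13, 19. Count integers ≤ 2808 divisible by none of them.
By inclusion–exclusion: 2808 − ⌊2808/5⌋ − ⌊2808/13⌋ − ⌊2808/19⌋ + ⌊2808/65⌋ + ⌊2808/95⌋ + ⌊2808/247⌋ − ⌊2808/1235⌋ = 1965.

1965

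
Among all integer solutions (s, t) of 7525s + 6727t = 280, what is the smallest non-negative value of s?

523

Euclid: 7525 = 1·6727 + 798; 6727 = 8·798 + 343; 798 = 2·343 + 112; 343 = 3·112 + 7; 112 = 16·7 + 0 → gcd = 7; 280 = 7·40.
Back-substitution yields 7525·(-59) + 6727·(66) = 7, so one solution is s = -59·40 = -2360, t = 66·40 = 2640.
Solutions in s differ by 6727/7 = 961; the one in [0, 961) is -2360 mod 961 = 523.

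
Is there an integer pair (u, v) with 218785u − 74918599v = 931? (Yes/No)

gcd(218785, 74918599): 74918599 = 342·218785 + 94129; 218785 = 2·94129 + 30527; 94129 = 3·30527 + 2548; 30527 = 11·2548 + 2499; 2548 = 1·2499 + 49; 2499 = 51·49 + 0 → 49
49 divides 931, so a solution exists.

Yes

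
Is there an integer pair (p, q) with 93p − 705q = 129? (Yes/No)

Yes

gcd(93, 705): 705 = 7·93 + 54; 93 = 1·54 + 39; 54 = 1·39 + 15; 39 = 2·15 + 9; 15 = 1·9 + 6; 9 = 1·6 + 3; 6 = 2·3 + 0 → 3
3 divides 129, so a solution exists.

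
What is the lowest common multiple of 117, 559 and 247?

95589

lcm(117, 559) = 117·559/gcd = 65403/13 = 5031
lcm(5031, 247) = 5031·247/gcd = 1242657/13 = 95589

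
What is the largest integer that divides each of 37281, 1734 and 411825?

867

37281 = 3 · 17² · 43; 1734 = 2 · 3 · 17²; 411825 = 3 · 5² · 17² · 19
gcd takes min exponent of each prime: 3 · 17² = 867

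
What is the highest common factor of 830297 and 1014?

169

Euclid: 830297 = 818·1014 + 845; 1014 = 1·845 + 169; 845 = 5·169 + 0. Last nonzero remainder: 169.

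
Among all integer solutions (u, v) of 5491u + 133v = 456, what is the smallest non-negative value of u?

gcd(5491, 133) = 19 (Euclid: 5491 = 41·133 + 38; 133 = 3·38 + 19; 38 = 2·19 + 0), and 19 | 456.
Extended Euclid: 5491·(-3) + 133·(124) = 19. Scale by 24: u₀ = -72.
General solution u = u₀ + 7t; reducing mod 7 gives u = 5 (and v = -203).

5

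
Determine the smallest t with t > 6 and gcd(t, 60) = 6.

18

gcd(t, 60) = 6 forces 6 | t; write t = 6s. Then gcd(6s, 6·10) = 6·gcd(s, 10), so need gcd(s, 10) = 1.
6s > 6 gives s ≥ 2. The least s ≥ 2 coprime to 10 is 3, so t = 6·3 = 18.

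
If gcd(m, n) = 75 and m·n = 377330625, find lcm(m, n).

gcd·lcm = product, so lcm = 377330625/75 = 5031075.

5031075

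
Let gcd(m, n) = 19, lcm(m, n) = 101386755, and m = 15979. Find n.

120555

m·n = gcd·lcm = 19·101386755 = 1926348345, so n = 1926348345/15979 = 120555.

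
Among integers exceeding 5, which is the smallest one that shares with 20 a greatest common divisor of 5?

20 = 5·4. Any k with gcd(k, 20) = 5 is a multiple of 5, say 5s, with s coprime to 4.
Need s > 5/5, so s ≥ 2. First s ≥ 2 with gcd(s, 4) = 1 is s = 3. Thus k = 5·3 = 15.

15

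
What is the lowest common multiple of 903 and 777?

903 = 3 · 7 · 43; 777 = 3 · 7 · 37
max exponents: 3 · 7 · 37 · 43 = 33411

33411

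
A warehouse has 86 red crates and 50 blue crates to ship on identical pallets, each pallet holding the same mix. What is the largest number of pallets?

2

Euclid: 86 = 1·50 + 36; 50 = 1·36 + 14; 36 = 2·14 + 8; 14 = 1·8 + 6; 8 = 1·6 + 2; 6 = 3·2 + 0. Last nonzero remainder: 2.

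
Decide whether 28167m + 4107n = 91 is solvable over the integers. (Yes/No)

gcd(28167, 4107): 28167 = 6·4107 + 3525; 4107 = 1·3525 + 582; 3525 = 6·582 + 33; 582 = 17·33 + 21; 33 = 1·21 + 12; 21 = 1·12 + 9; 12 = 1·9 + 3; 9 = 3·3 + 0 → 3
3 does not divide 91, so a solution does not exist.

No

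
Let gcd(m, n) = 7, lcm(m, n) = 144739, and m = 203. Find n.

4991

m·n = gcd·lcm = 7·144739 = 1013173, so n = 1013173/203 = 4991.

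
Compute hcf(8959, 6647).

289

8959 = 17² · 31
6647 = 17² · 23
Common: 17² = 289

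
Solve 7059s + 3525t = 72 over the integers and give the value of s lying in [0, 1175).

Euclid: 7059 = 2·3525 + 9; 3525 = 391·9 + 6; 9 = 1·6 + 3; 6 = 2·3 + 0 → gcd = 3; 72 = 3·24.
Back-substitution yields 7059·(392) + 3525·(-785) = 3, so one solution is s = 392·24 = 9408, t = -785·24 = -18840.
Solutions in s differ by 3525/3 = 1175; the one in [0, 1175) is 9408 mod 1175 = 8.

8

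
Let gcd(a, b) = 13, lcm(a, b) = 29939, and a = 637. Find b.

611

Using ab = gcd(a,b)·lcm(a,b) = 13·29939 = 389207, we get b = 389207/637 = 611.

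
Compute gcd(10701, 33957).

10701 = 3² · 29 · 41
33957 = 3² · 7³ · 11
Common: 3² = 9

9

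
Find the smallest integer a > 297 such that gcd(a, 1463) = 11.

319

gcd(a, 1463) = 11 forces 11 | a; write a = 11s. Then gcd(11s, 11·133) = 11·gcd(s, 133), so need gcd(s, 133) = 1.
11s > 297 gives s ≥ 28. The least s ≥ 28 coprime to 133 is 29, so a = 11·29 = 319.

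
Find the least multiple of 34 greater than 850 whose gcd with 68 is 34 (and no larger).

918

68 = 34·2. Any x with gcd(x, 68) = 34 is a multiple of 34, say 34s, with s coprime to 2.
Need s > 850/34, so s ≥ 26. First s ≥ 26 with gcd(s, 2) = 1 is s = 27. Thus x = 34·27 = 918.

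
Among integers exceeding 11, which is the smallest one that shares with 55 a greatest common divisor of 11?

gcd(t, 55) = 11 forces 11 | t; write t = 11s. Then gcd(11s, 11·5) = 11·gcd(s, 5), so need gcd(s, 5) = 1.
11s > 11 gives s ≥ 2. The least s ≥ 2 coprime to 5 is 2, so t = 11·2 = 22.

22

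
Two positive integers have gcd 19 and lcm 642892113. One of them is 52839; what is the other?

Using ab = gcd(a,b)·lcm(a,b) = 19·642892113 = 12214950147, we get b = 12214950147/52839 = 231173.

231173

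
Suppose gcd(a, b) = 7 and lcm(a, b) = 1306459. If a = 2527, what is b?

3619

a·b = gcd·lcm = 7·1306459 = 9145213, so b = 9145213/2527 = 3619.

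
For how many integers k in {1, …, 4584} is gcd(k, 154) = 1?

1787

Prime factors of 154: 2, 7, 11. Count integers ≤ 4584 divisible by none of them.
By inclusion–exclusion: 4584 − ⌊4584/2⌋ − ⌊4584/7⌋ − ⌊4584/11⌋ + ⌊4584/14⌋ + ⌊4584/22⌋ + ⌊4584/77⌋ − ⌊4584/154⌋ = 1787.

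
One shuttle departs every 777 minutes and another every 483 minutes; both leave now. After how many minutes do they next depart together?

777 = 3 · 7 · 37; 483 = 3 · 7 · 23
max exponents: 3 · 7 · 23 · 37 = 17871

17871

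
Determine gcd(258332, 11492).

68

258332 = 2² · 17 · 29 · 131
11492 = 2² · 13² · 17
Common: 2² · 17 = 68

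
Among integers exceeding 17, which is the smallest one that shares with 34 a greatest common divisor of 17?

34 = 17·2. Any m with gcd(m, 34) = 17 is a multiple of 17, say 17s, with s coprime to 2.
Need s > 17/17, so s ≥ 2. First s ≥ 2 with gcd(s, 2) = 1 is s = 3. Thus m = 17·3 = 51.

51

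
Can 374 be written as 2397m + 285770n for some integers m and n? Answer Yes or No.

Yes

By Bézout, 2397m + 285770n = 374 has integer solutions iff gcd(2397, 285770) | 374.
Euclid: 285770 = 119·2397 + 527; 2397 = 4·527 + 289; 527 = 1·289 + 238; 289 = 1·238 + 51; 238 = 4·51 + 34; 51 = 1·34 + 17; 34 = 2·17 + 0. gcd = 17; 374 mod 17 = 0. Yes.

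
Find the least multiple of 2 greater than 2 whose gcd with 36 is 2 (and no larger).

10

gcd(t, 36) = 2 forces 2 | t; write t = 2s. Then gcd(2s, 2·18) = 2·gcd(s, 18), so need gcd(s, 18) = 1.
2s > 2 gives s ≥ 2. The least s ≥ 2 coprime to 18 is 5, so t = 2·5 = 10.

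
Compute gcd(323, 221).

323 = 17 · 19
221 = 13 · 17
Common: 17 = 17

17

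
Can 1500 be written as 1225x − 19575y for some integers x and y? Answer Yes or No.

Yes

By Bézout, 1225x − 19575y = 1500 has integer solutions iff gcd(1225, 19575) | 1500.
Euclid: 19575 = 15·1225 + 1200; 1225 = 1·1200 + 25; 1200 = 48·25 + 0. gcd = 25; 1500 mod 25 = 0. Yes.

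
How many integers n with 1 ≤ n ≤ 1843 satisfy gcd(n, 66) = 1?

66 = 2·3·11. Inclusion–exclusion on these primes:
1843 − ⌊1843/2⌋ − ⌊1843/3⌋ − ⌊1843/11⌋ + ⌊1843/6⌋ + ⌊1843/22⌋ + ⌊1843/33⌋ − ⌊1843/66⌋ = 559

559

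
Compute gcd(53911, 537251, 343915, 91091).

gcd(53911, 537251): 537251 = 9·53911 + 52052; 53911 = 1·52052 + 1859; 52052 = 28·1859 + 0 → 1859
gcd(1859, 343915): 343915 = 185·1859 + 0 → 1859
gcd(1859, 91091): 91091 = 49·1859 + 0 → 1859

1859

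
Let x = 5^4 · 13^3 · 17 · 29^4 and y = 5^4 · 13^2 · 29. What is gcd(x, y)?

min exponent per shared prime: 5^4 · 13^2 · 29 = 3063125

3063125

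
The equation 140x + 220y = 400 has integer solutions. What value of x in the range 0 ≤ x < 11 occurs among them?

gcd(140, 220) = 20 (Euclid: 220 = 1·140 + 80; 140 = 1·80 + 60; 80 = 1·60 + 20; 60 = 3·20 + 0), and 20 | 400.
Extended Euclid: 140·(-3) + 220·(2) = 20. Scale by 20: x₀ = -60.
General solution x = x₀ + 11t; reducing mod 11 gives x = 6 (and y = -2).

6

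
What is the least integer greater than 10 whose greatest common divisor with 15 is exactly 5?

20

Multiples of 5 above 10: 5·3, 5·4, … . Need the cofactor coprime to 15/5 = 3.
Checking s = 3, 4, … the first with gcd(s, 3) = 1 is s = 4, giving 20.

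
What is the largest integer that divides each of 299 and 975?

13

Euclid: 975 = 3·299 + 78; 299 = 3·78 + 65; 78 = 1·65 + 13; 65 = 5·13 + 0. Last nonzero remainder: 13.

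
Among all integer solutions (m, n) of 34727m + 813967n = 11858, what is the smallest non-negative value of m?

Euclid: 813967 = 23·34727 + 15246; 34727 = 2·15246 + 4235; 15246 = 3·4235 + 2541; 4235 = 1·2541 + 1694; 2541 = 1·1694 + 847; 1694 = 2·847 + 0 → gcd = 847; 11858 = 847·14.
Back-substitution yields 34727·(-375) + 813967·(16) = 847, so one solution is m = -375·14 = -5250, n = 16·14 = 224.
Solutions in m differ by 813967/847 = 961; the one in [0, 961) is -5250 mod 961 = 516.

516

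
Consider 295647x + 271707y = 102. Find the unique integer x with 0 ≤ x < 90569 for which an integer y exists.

gcd(295647, 271707) = 3 (Euclid: 295647 = 1·271707 + 23940; 271707 = 11·23940 + 8367; 23940 = 2·8367 + 7206; 8367 = 1·7206 + 1161; 7206 = 6·1161 + 240; 1161 = 4·240 + 201; 240 = 1·201 + 39; 201 = 5·39 + 6; 39 = 6·6 + 3; 6 = 2·3 + 0), and 3 | 102.
Extended Euclid: 295647·(41891) + 271707·(-45582) = 3. Scale by 34: x₀ = 1424294.
General solution x = x₀ + 90569t; reducing mod 90569 gives x = 65759 (and y = -71553).

65759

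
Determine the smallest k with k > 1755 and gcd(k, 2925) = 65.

1820

gcd(k, 2925) = 65 forces 65 | k; write k = 65s. Then gcd(65s, 65·45) = 65·gcd(s, 45), so need gcd(s, 45) = 1.
65s > 1755 gives s ≥ 28. The least s ≥ 28 coprime to 45 is 28, so k = 65·28 = 1820.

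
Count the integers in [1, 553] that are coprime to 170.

170 = 2·5·17. Inclusion–exclusion on these primes:
553 − ⌊553/2⌋ − ⌊553/5⌋ − ⌊553/17⌋ + ⌊553/10⌋ + ⌊553/34⌋ + ⌊553/85⌋ − ⌊553/170⌋ = 209

209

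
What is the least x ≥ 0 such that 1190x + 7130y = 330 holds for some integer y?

198

Euclid: 7130 = 5·1190 + 1180; 1190 = 1·1180 + 10; 1180 = 118·10 + 0 → gcd = 10; 330 = 10·33.
Back-substitution yields 1190·(6) + 7130·(-1) = 10, so one solution is x = 6·33 = 198, y = -1·33 = -33.
Solutions in x differ by 7130/10 = 713; the one in [0, 713) is 198 mod 713 = 198.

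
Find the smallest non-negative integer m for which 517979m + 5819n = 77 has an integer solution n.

gcd(517979, 5819) = 11 (Euclid: 517979 = 89·5819 + 88; 5819 = 66·88 + 11; 88 = 8·11 + 0), and 11 | 77.
Extended Euclid: 517979·(-66) + 5819·(5875) = 11. Scale by 7: m₀ = -462.
General solution m = m₀ + 529t; reducing mod 529 gives m = 67 (and n = -5964).

67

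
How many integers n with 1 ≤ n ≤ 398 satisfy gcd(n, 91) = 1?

316

91 = 7·13. Inclusion–exclusion on these primes:
398 − ⌊398/7⌋ − ⌊398/13⌋ + ⌊398/91⌋ = 316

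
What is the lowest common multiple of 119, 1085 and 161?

119 = 7 · 17; 1085 = 5 · 7 · 31; 161 = 7 · 23
lcm takes max exponent of each prime: 5 · 7 · 17 · 23 · 31 = 424235

424235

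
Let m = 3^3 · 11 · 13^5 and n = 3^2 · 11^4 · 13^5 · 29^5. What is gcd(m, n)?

min exponent per shared prime: 3^2 · 11 · 13^5 = 36758007

36758007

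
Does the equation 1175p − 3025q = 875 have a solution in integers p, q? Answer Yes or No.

Yes

By Bézout, 1175p − 3025q = 875 has integer solutions iff gcd(1175, 3025) | 875.
Euclid: 3025 = 2·1175 + 675; 1175 = 1·675 + 500; 675 = 1·500 + 175; 500 = 2·175 + 150; 175 = 1·150 + 25; 150 = 6·25 + 0. gcd = 25; 875 mod 25 = 0. Yes.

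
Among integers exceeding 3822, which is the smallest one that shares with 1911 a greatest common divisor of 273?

gcd(k, 1911) = 273 forces 273 | k; write k = 273s. Then gcd(273s, 273·7) = 273·gcd(s, 7), so need gcd(s, 7) = 1.
273s > 3822 gives s ≥ 15. The least s ≥ 15 coprime to 7 is 15, so k = 273·15 = 4095.

4095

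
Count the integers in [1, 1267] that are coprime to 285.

641

285 = 3·5·19. Inclusion–exclusion on these primes:
1267 − ⌊1267/3⌋ − ⌊1267/5⌋ − ⌊1267/19⌋ + ⌊1267/15⌋ + ⌊1267/57⌋ + ⌊1267/95⌋ − ⌊1267/285⌋ = 641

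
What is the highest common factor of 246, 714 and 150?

6

gcd(246, 714): 714 = 2·246 + 222; 246 = 1·222 + 24; 222 = 9·24 + 6; 24 = 4·6 + 0 → 6
gcd(6, 150): 150 = 25·6 + 0 → 6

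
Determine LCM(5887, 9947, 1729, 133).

71250361

5887 = 7 · 29²; 9947 = 7³ · 29; 1729 = 7 · 13 · 19; 133 = 7 · 19
lcm takes max exponent of each prime: 7³ · 13 · 19 · 29² = 71250361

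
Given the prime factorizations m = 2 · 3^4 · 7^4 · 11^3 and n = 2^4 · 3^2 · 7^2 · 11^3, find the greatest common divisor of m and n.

1173942

min exponent per shared prime: 2 · 3^2 · 7^2 · 11^3 = 1173942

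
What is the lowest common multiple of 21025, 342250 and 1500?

lcm(21025, 342250) = 21025·342250/gcd = 7195806250/25 = 287832250
lcm(287832250, 1500) = 287832250·1500/gcd = 431748375000/250 = 1726993500

1726993500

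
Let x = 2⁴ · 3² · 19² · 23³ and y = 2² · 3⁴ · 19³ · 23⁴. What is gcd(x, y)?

min exponent per shared prime: 2² · 3² · 19² · 23³ = 158122332

158122332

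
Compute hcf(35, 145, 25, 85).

35 = 5 · 7; 145 = 5 · 29; 25 = 5²; 85 = 5 · 17
gcd takes min exponent of each prime: 5 = 5

5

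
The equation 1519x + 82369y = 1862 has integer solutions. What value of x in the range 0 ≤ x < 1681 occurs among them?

Reduce mod 82369: 1519x ≡ 1862 (mod 82369). With g = gcd(1519, 82369) = 49 dividing 1862, divide through: 31x ≡ 38 (mod 1681).
Since gcd(31, 1681) = 1, x ≡ 38·(31)⁻¹ ≡ 1628 (mod 1681). Smallest non-negative: 1628.

1628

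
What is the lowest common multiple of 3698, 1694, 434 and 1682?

81659742626

3698 = 2 · 43²; 1694 = 2 · 7 · 11²; 434 = 2 · 7 · 31; 1682 = 2 · 29²
lcm takes max exponent of each prime: 2 · 7 · 11² · 29² · 31 · 43² = 81659742626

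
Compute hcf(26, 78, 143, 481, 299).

gcd(26, 78): 78 = 3·26 + 0 → 26
gcd(26, 143): 143 = 5·26 + 13; 26 = 2·13 + 0 → 13
gcd(13, 481): 481 = 37·13 + 0 → 13
gcd(13, 299): 299 = 23·13 + 0 → 13

13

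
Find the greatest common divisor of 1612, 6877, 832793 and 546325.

13

1612 = 2² · 13 · 31; 6877 = 13 · 23²; 832793 = 13 · 29 · 47²; 546325 = 5² · 13 · 41²
gcd takes min exponent of each prime: 13 = 13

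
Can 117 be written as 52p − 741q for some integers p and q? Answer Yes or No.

By Bézout, 52p − 741q = 117 has integer solutions iff gcd(52, 741) | 117.
Euclid: 741 = 14·52 + 13; 52 = 4·13 + 0. gcd = 13; 117 mod 13 = 0. Yes.

Yes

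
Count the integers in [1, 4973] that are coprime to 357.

2675

Prime factors of 357: 3, 7, 17. Count integers ≤ 4973 divisible by none of them.
By inclusion–exclusion: 4973 − ⌊4973/3⌋ − ⌊4973/7⌋ − ⌊4973/17⌋ + ⌊4973/21⌋ + ⌊4973/51⌋ + ⌊4973/119⌋ − ⌊4973/357⌋ = 2675.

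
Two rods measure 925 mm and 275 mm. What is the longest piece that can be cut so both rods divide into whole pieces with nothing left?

925 = 5² · 37
275 = 5² · 11
Common: 5² = 25

25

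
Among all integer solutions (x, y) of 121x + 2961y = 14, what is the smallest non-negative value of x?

98

Euclid: 2961 = 24·121 + 57; 121 = 2·57 + 7; 57 = 8·7 + 1; 7 = 7·1 + 0 → gcd = 1; 14 = 1·14.
Back-substitution yields 121·(-416) + 2961·(17) = 1, so one solution is x = -416·14 = -5824, y = 17·14 = 238.
Solutions in x differ by 2961/1 = 2961; the one in [0, 2961) is -5824 mod 2961 = 98.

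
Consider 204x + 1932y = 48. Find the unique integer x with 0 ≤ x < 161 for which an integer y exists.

76

Reduce mod 1932: 204x ≡ 48 (mod 1932). With g = gcd(204, 1932) = 12 dividing 48, divide through: 17x ≡ 4 (mod 161).
Since gcd(17, 161) = 1, x ≡ 4·(17)⁻¹ ≡ 76 (mod 161). Smallest non-negative: 76.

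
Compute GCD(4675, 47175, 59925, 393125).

425

4675 = 5² · 11 · 17; 47175 = 3 · 5² · 17 · 37; 59925 = 3 · 5² · 17 · 47; 393125 = 5⁴ · 17 · 37
gcd takes min exponent of each prime: 5² · 17 = 425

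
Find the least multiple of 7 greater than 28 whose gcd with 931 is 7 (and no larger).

35

931 = 7·133. Any a with gcd(a, 931) = 7 is a multiple of 7, say 7s, with s coprime to 133.
Need s > 28/7, so s ≥ 5. First s ≥ 5 with gcd(s, 133) = 1 is s = 5. Thus a = 7·5 = 35.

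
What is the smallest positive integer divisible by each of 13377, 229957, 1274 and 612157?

lcm(13377, 229957) = 13377·229957/gcd = 3076134789/637 = 4829097
lcm(4829097, 1274) = 4829097·1274/gcd = 6152269578/637 = 9658194
lcm(9658194, 612157) = 9658194·612157/gcd = 5912331064458/637 = 9281524434

9281524434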